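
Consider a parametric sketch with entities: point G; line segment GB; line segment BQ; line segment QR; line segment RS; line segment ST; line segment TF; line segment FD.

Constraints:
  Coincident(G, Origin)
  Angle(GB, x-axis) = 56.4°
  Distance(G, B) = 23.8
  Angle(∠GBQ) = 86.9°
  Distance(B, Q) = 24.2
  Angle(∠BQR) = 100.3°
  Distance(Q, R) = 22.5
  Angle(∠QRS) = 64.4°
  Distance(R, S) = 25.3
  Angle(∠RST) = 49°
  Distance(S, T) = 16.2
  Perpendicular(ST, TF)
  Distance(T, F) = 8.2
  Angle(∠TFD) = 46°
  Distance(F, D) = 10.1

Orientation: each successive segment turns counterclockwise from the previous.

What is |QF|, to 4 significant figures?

13.50

G is at the origin; GB runs at 56.4° with length 23.8, so B = (13.17, 19.82). ∠GBQ = 86.9° gives BQ at 149.5° from the x-axis; with |BQ| = 24.2, Q = (-7.681, 32.11). ∠BQR = 100.3° gives QR at -130.8° from the x-axis; with |QR| = 22.5, R = (-22.38, 15.07). ∠QRS = 64.4° gives RS at -15.20° from the x-axis; with |RS| = 25.3, S = (2.032, 8.440). ∠RST = 49.0° gives ST at 115.8° from the x-axis; with |ST| = 16.2, T = (-5.018, 23.03). ST is perpendicular to TF, so TF runs at -154.2°; with |TF| = 8.2, F = (-12.40, 19.46). Then |QF| = |F − Q| = 13.50.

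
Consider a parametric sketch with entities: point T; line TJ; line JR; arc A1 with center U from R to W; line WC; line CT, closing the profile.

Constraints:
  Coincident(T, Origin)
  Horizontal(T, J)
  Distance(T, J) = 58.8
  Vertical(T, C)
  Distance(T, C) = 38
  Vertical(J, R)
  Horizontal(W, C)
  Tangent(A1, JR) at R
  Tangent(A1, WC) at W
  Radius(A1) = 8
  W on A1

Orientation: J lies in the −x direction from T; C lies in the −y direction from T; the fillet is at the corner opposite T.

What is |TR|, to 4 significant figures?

66.01

T is at the origin; T and J share the same y with |TJ| = 58.8 and J on the −x side, so J = (-58.80, 0.000). TC is vertical with |TC| = 38.0 and C on the −y side, so C = (0.000, -38.00). The virtual corner opposite T is at (-58.80, -38.00). Since A1 is tangent to JR there, UR ⟂ JR and the tangent condition forces UW to be normal to WC, with radius 8.0, so the center U sits 8.0 in from both sides at U = (-50.80, -30.00). That places the tangent points at R = (-58.80, -30.00) on JR and W = (-50.80, -38.00) on WC. Then |TR| = |R − T| = 66.01.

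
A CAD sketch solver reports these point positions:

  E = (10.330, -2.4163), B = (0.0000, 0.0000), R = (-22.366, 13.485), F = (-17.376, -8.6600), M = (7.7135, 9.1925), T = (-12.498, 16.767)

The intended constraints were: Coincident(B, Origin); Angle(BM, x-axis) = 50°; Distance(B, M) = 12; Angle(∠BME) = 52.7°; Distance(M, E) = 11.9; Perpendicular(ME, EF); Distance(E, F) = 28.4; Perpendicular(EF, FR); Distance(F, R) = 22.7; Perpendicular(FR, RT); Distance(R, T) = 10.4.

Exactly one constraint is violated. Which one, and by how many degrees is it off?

Perpendicular(FR, RT) — off by 5.70°.

B = (0.00, 0.00) ✓; BM at 50.00° ✓; |BM| = 12.00 ✓; ∠BME = 52.70° ✓; |ME| = 11.90 ✓; ∠(ME, EF) = 90.00° ✓; |EF| = 28.40 ✓; ∠(EF, FR) = 90.00° ✓; |FR| = 22.70 ✓; ∠(FR, RT) = 84.30° ✗; |RT| = 10.40 ✓.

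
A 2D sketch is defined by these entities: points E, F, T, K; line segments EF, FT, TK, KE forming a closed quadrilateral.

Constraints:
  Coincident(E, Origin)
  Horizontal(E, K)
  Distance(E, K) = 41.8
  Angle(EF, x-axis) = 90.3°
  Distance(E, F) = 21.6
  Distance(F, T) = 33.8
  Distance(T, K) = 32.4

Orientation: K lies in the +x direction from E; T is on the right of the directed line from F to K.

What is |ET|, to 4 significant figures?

15.12

Checks: |FT| = 33.80 ✓; |TK| = 32.40 ✓.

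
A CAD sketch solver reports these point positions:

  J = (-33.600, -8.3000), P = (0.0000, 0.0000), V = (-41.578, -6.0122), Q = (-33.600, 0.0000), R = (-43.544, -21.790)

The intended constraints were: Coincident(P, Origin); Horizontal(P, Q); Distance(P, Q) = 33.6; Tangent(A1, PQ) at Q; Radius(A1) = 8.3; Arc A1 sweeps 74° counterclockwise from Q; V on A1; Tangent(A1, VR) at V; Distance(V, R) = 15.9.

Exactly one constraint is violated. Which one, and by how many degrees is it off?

Tangent(A1, VR) at V — off by 8.90°.

P = (0.00, 0.00) ✓; P.y = 0.00, Q.y = 0.00 ✓; |PQ| = 33.60 ✓; ∠(JQ, QP) = 90.00° ✓; |JQ| = 8.300 ✓; bearing(J→V) − bearing(J→Q) = 74.00° ✓; |JV| = 8.300 ✓; ∠(JV, VR) = 81.10° ✗; |VR| = 15.90 ✓.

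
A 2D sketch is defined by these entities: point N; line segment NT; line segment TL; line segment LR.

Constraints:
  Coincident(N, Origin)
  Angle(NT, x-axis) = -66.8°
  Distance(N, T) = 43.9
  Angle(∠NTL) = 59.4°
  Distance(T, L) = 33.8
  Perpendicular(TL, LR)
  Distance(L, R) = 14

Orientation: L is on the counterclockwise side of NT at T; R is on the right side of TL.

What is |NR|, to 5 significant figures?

53.038

N is at the origin; NT runs at -66.8° with length 43.9, so T = 43.9·(cos -66.8°, sin -66.8°) = (17.294, -40.350). ∠NTL = 59.4°, so TL runs at -66.8° + (180° − 59.4°) = 53.800° from the x-axis; with |TL| = 33.8, L = T + 33.8·(cos 53.800°, sin 53.800°) = (37.257, -13.075). TL ⟂ LR; with |LR| = 14.0 on the right of TL, R = L + 14.0·(0.80696, -0.59061) = (48.554, -21.343). Then |NR| = |R − N| = 53.038.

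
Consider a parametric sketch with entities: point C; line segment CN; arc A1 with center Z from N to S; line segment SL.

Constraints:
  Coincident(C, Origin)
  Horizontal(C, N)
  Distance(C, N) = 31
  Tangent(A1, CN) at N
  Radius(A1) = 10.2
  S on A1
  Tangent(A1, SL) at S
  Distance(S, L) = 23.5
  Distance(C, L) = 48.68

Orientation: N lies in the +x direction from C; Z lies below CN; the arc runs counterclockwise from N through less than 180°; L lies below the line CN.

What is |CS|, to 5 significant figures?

26.626

C is at the origin; CN is horizontal with |CN| = 31.0 and N on the +x side, so N = (31.000, 0.0000). Tangency of A1 to CN means the radius ZN is perpendicular to CN, so Z = N + (0, -10.2) = (31.000, -10.200). Since ZS ⟂ SL (tangency), |ZL| = √(10.2² + 23.5²) = 25.618 regardless of where S sits on A1. So L lies on both circle(C, 48.68) and circle(Z, 25.618); the below-CN intersection is L = (33.056, -35.736). S is the foot of the tangent from L: S = (22.000, -14.999).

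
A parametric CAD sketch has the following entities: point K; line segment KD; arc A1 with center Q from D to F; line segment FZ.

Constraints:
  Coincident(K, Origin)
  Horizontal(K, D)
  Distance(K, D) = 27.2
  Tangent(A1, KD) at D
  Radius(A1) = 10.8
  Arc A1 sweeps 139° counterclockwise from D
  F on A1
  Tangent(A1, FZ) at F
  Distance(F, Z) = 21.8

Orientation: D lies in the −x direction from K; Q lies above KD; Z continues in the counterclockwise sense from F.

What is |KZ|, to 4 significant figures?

49.43

K is at the origin; K and D share the same y with |KD| = 27.2 and D on the −x side, so D = (-27.20, 0.000). Since A1 is tangent to KD there, QD ⟂ KD, so Q = D + (0, 10.8) = (-27.20, 10.80). On A1, D sits at bearing -90° from Q; a 139° counterclockwise sweep puts F at bearing 49°, so F = Q + 10.8·(cos 49°, sin 49°) = (-20.11, 18.95). The tangent condition forces QF to be normal to FZ, so FZ runs along (−sin 49°, cos 49°); with |FZ| = 21.8, Z = (-36.57, 33.25). Then |KZ| = |Z − K| = 49.43.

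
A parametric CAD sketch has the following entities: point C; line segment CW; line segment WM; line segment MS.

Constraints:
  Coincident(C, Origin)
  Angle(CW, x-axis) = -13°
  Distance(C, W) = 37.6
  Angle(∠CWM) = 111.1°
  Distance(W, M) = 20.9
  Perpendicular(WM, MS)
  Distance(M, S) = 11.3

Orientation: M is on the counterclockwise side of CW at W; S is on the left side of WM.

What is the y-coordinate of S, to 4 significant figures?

15.18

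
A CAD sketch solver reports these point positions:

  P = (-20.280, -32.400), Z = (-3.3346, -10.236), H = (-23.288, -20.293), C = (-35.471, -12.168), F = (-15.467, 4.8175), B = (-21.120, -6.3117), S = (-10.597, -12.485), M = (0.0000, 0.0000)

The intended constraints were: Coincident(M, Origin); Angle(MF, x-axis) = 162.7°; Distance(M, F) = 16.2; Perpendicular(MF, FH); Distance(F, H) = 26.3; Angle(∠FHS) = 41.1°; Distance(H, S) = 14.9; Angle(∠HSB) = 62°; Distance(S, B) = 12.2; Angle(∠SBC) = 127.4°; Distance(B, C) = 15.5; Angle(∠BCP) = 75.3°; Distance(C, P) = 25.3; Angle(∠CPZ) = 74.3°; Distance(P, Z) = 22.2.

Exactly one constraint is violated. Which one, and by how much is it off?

Distance(P, Z) = 22.2 — off by 5.70.

M = (0.00, 0.00) ✓; MF at 162.7° ✓; |MF| = 16.20 ✓; ∠(MF, FH) = 90.00° ✓; |FH| = 26.30 ✓; ∠FHS = 41.10° ✓; |HS| = 14.90 ✓; ∠HSB = 62.00° ✓; |SB| = 12.20 ✓; ∠SBC = 127.4° ✓; |BC| = 15.50 ✓; ∠BCP = 75.30° ✓; |CP| = 25.30 ✓; ∠CPZ = 74.30° ✓; |PZ| = 27.90 ✗.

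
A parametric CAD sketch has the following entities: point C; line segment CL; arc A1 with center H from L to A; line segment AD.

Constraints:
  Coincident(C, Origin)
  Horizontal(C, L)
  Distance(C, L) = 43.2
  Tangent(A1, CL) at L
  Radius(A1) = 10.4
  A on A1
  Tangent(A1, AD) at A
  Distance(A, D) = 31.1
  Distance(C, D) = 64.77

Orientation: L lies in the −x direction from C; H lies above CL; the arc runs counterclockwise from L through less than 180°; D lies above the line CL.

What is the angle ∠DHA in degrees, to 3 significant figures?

71.5°

Checks: |CL| = 43.20 ✓; ∠(HL, LC) = 90.00° ✓; |HL| = 10.40 ✓; |HA| = 10.40 ✓; ∠(HA, AD) = 90.00° ✓; |AD| = 31.10 ✓; |CD| = 64.77 ✓.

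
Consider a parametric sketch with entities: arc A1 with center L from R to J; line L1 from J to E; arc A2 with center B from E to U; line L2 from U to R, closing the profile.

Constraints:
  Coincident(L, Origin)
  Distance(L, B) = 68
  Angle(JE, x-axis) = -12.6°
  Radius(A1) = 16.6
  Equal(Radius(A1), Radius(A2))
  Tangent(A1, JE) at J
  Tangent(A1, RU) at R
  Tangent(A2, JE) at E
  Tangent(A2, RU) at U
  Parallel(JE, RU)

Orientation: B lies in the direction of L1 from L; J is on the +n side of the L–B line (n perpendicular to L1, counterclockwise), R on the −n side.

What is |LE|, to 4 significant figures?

70.00

Tangency of A1 to both parallel lines with radius 16.6 puts J and R at L ± 16.6·n: J = (3.621, 16.20), R = (-3.621, -16.20). Equal radii place E and U the same way about B: E = B + 16.6·n = (69.98, 1.366), U = B − 16.6·n = (62.74, -31.03). Then |LE| = |E − L| = 70.00.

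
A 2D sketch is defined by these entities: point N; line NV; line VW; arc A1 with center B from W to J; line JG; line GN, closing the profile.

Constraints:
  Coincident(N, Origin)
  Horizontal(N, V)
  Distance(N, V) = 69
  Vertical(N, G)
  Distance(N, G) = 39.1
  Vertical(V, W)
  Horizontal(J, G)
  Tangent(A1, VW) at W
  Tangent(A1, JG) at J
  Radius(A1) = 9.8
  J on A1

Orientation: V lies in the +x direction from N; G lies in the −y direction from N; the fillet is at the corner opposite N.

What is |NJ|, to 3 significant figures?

70.9

The virtual corner opposite N is at (69.0, -39.1). Since A1 is tangent to VW there, BW ⟂ VW and the tangent condition forces BJ to be normal to JG, with radius 9.8, so the center B sits 9.8 in from both sides at B = (59.2, -29.3). That places the tangent points at W = (69.0, -29.3) on VW and J = (59.2, -39.1) on JG. Then |NJ| = |J − N| = 70.9.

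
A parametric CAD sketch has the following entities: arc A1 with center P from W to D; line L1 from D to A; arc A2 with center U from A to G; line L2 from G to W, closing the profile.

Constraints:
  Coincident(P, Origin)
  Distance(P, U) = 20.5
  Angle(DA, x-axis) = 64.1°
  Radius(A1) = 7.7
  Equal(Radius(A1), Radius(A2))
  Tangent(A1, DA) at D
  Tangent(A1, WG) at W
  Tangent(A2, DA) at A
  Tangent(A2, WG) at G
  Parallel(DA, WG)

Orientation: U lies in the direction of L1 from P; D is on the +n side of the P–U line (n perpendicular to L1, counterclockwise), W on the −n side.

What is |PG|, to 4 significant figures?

21.90

The slot axis is L1's direction at 64.1°, so u = (cos 64.1°, sin 64.1°) = (0.4368, 0.8996) and n = (−sin 64.1°, cos 64.1°) = (-0.8996, 0.4368). P is at the origin and U lies 20.5 along u from P, so U = 20.5·u = (8.954, 18.44). Tangency of A1 to both parallel lines with radius 7.7 puts D and W at P ± 7.7·n: D = (-6.927, 3.363), W = (6.927, -3.363). Equal radii place A and G the same way about U: A = U + 7.7·n = (2.028, 21.80), G = U − 7.7·n = (15.88, 15.08). Then |PG| = |G − P| = 21.90.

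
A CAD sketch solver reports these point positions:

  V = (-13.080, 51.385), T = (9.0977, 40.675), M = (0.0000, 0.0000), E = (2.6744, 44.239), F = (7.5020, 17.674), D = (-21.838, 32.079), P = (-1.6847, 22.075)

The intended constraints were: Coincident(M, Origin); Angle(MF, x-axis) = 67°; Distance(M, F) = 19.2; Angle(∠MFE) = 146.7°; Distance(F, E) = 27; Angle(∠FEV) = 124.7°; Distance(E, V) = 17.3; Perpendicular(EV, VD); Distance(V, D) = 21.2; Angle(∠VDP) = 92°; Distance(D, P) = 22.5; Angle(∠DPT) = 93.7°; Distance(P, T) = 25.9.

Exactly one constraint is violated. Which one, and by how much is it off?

Distance(P, T) = 25.9 — off by 4.40.

M = (0.00, 0.00) ✓; MF at 67.00° ✓; |MF| = 19.20 ✓; ∠MFE = 146.7° ✓; |FE| = 27.00 ✓; ∠FEV = 124.7° ✓; |EV| = 17.30 ✓; ∠(EV, VD) = 90.00° ✓; |VD| = 21.20 ✓; ∠VDP = 92.00° ✓; |DP| = 22.50 ✓; ∠DPT = 93.70° ✓; |PT| = 21.50 ✗.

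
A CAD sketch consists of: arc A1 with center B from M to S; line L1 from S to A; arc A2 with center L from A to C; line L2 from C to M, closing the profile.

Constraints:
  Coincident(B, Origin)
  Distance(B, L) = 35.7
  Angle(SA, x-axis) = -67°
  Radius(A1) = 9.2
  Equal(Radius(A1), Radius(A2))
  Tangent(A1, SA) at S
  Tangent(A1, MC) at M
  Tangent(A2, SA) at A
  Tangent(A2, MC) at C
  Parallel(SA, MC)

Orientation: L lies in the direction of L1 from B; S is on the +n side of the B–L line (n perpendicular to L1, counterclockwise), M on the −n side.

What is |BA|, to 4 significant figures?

36.87

The slot axis is L1's direction at -67.0°, so u = (cos -67.0°, sin -67.0°) = (0.3907, -0.9205) and n = (−sin -67.0°, cos -67.0°) = (0.9205, 0.3907). B is at the origin and L lies 35.7 along u from B, so L = 35.7·u = (13.95, -32.86). Tangency of A1 to both parallel lines with radius 9.2 puts S and M at B ± 9.2·n: S = (8.469, 3.595), M = (-8.469, -3.595). Equal radii place A and C the same way about L: A = L + 9.2·n = (22.42, -29.27), C = L − 9.2·n = (5.480, -36.46). Then |BA| = |A − B| = 36.87.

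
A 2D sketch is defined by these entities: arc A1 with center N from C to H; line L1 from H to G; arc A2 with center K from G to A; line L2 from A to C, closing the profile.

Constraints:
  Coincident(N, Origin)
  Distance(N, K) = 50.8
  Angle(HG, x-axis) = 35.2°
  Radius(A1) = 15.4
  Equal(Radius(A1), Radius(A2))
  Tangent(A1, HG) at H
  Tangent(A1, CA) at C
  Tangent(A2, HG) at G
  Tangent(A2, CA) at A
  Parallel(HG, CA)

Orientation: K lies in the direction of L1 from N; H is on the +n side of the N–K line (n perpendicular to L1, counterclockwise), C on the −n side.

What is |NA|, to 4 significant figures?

53.08

The slot axis is L1's direction at 35.2°, so u = (cos 35.2°, sin 35.2°) = (0.8171, 0.5764) and n = (−sin 35.2°, cos 35.2°) = (-0.5764, 0.8171). N is at the origin and K lies 50.8 along u from N, so K = 50.8·u = (41.51, 29.28). Tangency of A1 to both parallel lines with radius 15.4 puts H and C at N ± 15.4·n: H = (-8.877, 12.58), C = (8.877, -12.58). Equal radii place G and A the same way about K: G = K + 15.4·n = (32.63, 41.87), A = K − 15.4·n = (50.39, 16.70). Then |NA| = |A − N| = 53.08.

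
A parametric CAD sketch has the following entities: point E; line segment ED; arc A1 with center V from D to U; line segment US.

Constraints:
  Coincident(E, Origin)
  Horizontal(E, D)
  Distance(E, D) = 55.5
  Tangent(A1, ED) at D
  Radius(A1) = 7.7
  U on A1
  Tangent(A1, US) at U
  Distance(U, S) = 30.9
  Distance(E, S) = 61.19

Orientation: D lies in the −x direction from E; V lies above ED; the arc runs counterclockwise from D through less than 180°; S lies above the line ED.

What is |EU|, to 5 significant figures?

48.406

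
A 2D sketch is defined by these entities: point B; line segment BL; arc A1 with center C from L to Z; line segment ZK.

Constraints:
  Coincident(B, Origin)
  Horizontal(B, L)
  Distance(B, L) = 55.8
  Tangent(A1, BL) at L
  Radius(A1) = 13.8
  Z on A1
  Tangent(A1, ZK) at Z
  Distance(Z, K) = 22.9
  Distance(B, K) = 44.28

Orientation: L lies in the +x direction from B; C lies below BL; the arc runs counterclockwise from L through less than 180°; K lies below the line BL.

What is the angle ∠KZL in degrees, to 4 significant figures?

147.4°

Checks: |CZ| = 13.80 ✓; ∠(CZ, ZK) = 90.00° ✓; |ZK| = 22.90 ✓; |BK| = 44.28 ✓.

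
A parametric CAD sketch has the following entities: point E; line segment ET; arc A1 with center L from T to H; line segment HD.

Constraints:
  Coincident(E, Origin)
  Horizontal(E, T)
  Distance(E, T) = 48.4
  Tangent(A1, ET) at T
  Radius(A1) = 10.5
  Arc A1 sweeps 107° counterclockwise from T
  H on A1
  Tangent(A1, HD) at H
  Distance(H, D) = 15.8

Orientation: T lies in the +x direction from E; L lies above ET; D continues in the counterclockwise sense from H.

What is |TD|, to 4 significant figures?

29.19

On A1, T sits at bearing -90° from L; a 107° counterclockwise sweep puts H at bearing 17°, so H = L + 10.5·(cos 17°, sin 17°) = (58.44, 13.57). Since A1 is tangent to HD there, LH ⟂ HD, so HD runs along (−sin 17°, cos 17°); with |HD| = 15.8, D = (53.82, 28.68). Then |TD| = |D − T| = 29.19.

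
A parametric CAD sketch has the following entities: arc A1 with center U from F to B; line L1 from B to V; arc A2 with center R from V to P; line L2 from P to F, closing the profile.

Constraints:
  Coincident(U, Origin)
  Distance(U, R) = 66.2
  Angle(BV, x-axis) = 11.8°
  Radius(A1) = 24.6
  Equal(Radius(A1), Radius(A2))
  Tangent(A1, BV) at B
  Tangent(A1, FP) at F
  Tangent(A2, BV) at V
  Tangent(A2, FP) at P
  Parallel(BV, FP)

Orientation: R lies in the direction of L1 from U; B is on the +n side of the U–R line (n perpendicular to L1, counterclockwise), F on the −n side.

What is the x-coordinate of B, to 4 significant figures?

-5.031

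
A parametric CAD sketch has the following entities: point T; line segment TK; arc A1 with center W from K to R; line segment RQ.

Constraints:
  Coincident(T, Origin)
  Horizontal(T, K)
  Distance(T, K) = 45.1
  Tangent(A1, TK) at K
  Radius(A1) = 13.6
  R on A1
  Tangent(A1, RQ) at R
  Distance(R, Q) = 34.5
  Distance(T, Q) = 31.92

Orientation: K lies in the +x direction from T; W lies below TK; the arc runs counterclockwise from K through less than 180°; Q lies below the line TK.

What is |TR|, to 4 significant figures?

35.38

Checks: |WK| = 13.60 ✓; |WR| = 13.60 ✓; ∠(WR, RQ) = 90.00° ✓; |RQ| = 34.50 ✓; |TQ| = 31.92 ✓.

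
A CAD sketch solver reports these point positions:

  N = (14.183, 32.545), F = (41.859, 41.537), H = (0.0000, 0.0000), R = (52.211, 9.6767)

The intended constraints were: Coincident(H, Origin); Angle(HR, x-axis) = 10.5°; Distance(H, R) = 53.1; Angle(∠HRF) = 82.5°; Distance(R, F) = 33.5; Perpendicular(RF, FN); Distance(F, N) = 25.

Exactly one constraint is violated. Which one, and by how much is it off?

Distance(F, N) = 25 — off by 4.10.

H = (0.00, 0.00) ✓; HR at 10.50° ✓; |HR| = 53.10 ✓; ∠HRF = 82.50° ✓; |RF| = 33.50 ✓; ∠(RF, FN) = 90.00° ✓; |FN| = 29.10 ✗.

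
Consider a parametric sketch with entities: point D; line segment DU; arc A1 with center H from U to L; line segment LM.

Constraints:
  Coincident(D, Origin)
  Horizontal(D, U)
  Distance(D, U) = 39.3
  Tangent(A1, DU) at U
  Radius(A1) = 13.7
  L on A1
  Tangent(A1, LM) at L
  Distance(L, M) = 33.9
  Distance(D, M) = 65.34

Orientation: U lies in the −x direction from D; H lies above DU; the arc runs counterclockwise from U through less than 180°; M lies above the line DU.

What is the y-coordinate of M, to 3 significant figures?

50.2

Checks: |HL| = 13.70 ✓; ∠(HL, LM) = 90.00° ✓; |LM| = 33.90 ✓; |DM| = 65.34 ✓.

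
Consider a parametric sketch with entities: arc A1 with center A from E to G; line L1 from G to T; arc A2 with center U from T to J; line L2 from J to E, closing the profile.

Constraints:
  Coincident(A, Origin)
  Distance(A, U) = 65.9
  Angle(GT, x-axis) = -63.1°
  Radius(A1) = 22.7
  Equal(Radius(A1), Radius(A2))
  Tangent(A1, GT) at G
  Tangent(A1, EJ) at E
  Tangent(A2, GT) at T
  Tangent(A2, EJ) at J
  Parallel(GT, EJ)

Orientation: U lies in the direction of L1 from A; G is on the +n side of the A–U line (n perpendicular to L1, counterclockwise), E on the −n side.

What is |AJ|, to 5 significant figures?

69.700

The slot axis is L1's direction at -63.1°, so u = (cos -63.1°, sin -63.1°) = (0.45243, -0.89180) and n = (−sin -63.1°, cos -63.1°) = (0.89180, 0.45243). A is at the origin and U lies 65.9 along u from A, so U = 65.9·u = (29.815, -58.769). Tangency of A1 to both parallel lines with radius 22.7 puts G and E at A ± 22.7·n: G = (20.244, 10.270), E = (-20.244, -10.270). Equal radii place T and J the same way about U: T = U + 22.7·n = (50.059, -48.499), J = U − 22.7·n = (9.5716, -69.040). Then |AJ| = |J − A| = 69.700.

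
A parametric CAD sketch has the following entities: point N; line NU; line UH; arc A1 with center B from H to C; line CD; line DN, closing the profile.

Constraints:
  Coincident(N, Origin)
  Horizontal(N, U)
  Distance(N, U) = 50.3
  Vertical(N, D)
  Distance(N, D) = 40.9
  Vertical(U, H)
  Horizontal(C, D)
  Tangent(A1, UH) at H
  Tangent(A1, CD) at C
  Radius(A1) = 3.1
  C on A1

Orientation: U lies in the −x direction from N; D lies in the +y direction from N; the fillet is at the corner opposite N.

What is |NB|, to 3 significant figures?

60.5

N is at the origin; N and U share the same y with |NU| = 50.3 and U on the −x side, so U = (-50.3, 0.00). N and D share the same x with |ND| = 40.9 and D on the +y side, so D = (0.00, 40.9). The virtual corner opposite N is at (-50.3, 40.9). A1 meets UH tangentially, so BH is at right angles to UH and A1 meets CD tangentially, so BC is at right angles to CD, with radius 3.1, so the center B sits 3.1 in from both sides at B = (-47.2, 37.8). Then |NB| = |B − N| = 60.5.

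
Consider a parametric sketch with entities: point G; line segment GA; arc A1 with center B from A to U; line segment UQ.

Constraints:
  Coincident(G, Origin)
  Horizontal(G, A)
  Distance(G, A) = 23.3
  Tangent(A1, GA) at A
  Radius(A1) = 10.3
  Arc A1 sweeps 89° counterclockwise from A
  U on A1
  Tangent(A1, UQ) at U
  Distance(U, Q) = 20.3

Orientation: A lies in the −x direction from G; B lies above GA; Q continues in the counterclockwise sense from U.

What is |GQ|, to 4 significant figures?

32.94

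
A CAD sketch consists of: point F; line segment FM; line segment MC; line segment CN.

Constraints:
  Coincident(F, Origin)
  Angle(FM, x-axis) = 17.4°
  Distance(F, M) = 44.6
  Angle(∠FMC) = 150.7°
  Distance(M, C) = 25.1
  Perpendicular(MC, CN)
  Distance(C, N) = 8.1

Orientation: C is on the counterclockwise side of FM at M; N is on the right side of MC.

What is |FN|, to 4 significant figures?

70.65

F is at the origin; FM runs at 17.4° with length 44.6, so M = 44.6·(cos 17.4°, sin 17.4°) = (42.56, 13.34). ∠FMC = 150.7°, so MC runs at 17.4° + (180° − 150.7°) = 46.70° from the x-axis; with |MC| = 25.1, C = M + 25.1·(cos 46.70°, sin 46.70°) = (59.77, 31.60). MC ⟂ CN; with |CN| = 8.1 on the right of MC, N = C + 8.1·(0.7278, -0.6858) = (65.67, 26.05). Then |FN| = |N − F| = 70.65.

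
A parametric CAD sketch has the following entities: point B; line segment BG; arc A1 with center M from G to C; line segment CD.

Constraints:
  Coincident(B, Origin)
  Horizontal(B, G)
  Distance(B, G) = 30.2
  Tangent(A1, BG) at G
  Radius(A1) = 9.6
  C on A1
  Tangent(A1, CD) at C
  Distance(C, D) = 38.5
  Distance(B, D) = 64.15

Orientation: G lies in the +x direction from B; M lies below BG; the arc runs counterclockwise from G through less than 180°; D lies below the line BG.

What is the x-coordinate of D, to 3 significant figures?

43.8

Checks: B = (0.00, 0.00) ✓; |BG| = 30.20 ✓; |MC| = 9.600 ✓; ∠(MC, CD) = 90.00° ✓; |CD| = 38.50 ✓; |BD| = 64.15 ✓.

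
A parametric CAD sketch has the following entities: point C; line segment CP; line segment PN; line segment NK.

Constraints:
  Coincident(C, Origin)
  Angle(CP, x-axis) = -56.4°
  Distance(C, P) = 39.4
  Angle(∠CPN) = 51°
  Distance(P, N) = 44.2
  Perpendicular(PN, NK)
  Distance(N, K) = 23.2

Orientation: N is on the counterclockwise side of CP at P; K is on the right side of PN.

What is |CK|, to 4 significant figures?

57.21

∠CPN = 51.0°, so PN runs at -56.4° + (180° − 51.0°) = 72.60° from the x-axis; with |PN| = 44.2, N = P + 44.2·(cos 72.60°, sin 72.60°) = (35.02, 9.360). PN is perpendicular to NK; with |NK| = 23.2 on the right of PN, K = N + 23.2·(0.9542, -0.2990) = (57.16, 2.423). Then |CK| = |K − C| = 57.21.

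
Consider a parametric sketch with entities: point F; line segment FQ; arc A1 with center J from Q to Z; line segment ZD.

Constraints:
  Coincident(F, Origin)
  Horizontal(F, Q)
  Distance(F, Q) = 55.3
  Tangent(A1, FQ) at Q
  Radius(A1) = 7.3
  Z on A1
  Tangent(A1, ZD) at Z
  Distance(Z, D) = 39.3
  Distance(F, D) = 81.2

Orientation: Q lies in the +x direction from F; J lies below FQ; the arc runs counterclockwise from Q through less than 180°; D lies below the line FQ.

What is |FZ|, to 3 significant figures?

50.0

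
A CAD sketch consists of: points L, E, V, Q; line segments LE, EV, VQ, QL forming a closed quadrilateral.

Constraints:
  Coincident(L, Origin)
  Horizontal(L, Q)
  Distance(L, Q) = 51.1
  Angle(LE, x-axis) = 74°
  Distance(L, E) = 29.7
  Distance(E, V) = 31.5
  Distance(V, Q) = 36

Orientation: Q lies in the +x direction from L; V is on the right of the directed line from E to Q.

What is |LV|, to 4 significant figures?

15.32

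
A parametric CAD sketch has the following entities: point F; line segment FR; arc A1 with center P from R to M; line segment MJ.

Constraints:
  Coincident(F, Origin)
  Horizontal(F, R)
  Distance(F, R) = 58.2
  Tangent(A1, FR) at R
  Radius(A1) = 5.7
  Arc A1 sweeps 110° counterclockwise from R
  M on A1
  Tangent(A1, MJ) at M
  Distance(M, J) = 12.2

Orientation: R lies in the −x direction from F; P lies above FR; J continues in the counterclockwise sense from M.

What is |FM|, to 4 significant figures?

53.39

F is at the origin; FR is horizontal with |FR| = 58.2 and R on the −x side, so R = (-58.20, 0.000). Since A1 is tangent to FR there, PR ⟂ FR, so P = R + (0, 5.7) = (-58.20, 5.700). On A1, R sits at bearing -90° from P; a 110° counterclockwise sweep puts M at bearing 20°, so M = P + 5.7·(cos 20°, sin 20°) = (-52.84, 7.650). Then |FM| = |M − F| = 53.39.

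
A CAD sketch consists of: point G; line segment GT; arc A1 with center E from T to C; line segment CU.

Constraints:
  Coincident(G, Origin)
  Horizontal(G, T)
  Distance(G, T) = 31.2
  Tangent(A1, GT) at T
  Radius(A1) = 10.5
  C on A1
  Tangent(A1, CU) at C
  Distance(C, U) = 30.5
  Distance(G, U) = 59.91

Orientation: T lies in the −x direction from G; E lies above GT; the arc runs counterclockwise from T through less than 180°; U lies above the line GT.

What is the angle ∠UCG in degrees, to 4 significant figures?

171.0°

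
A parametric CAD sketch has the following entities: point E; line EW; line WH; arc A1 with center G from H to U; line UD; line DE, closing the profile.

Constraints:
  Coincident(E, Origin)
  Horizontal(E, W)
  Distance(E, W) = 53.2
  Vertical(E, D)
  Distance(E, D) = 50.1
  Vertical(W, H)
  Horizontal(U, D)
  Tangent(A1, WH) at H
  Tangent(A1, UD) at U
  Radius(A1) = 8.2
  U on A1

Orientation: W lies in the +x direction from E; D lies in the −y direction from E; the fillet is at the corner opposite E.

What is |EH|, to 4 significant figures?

67.72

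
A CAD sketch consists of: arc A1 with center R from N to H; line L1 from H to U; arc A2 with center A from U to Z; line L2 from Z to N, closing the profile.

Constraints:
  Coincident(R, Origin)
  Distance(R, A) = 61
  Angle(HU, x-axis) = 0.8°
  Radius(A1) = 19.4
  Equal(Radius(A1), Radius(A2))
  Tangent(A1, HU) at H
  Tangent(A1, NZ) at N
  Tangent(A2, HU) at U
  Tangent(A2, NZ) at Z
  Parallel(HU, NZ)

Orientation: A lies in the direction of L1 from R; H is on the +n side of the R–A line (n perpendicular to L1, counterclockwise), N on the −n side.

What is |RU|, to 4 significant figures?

64.01

The slot axis is L1's direction at 0.8°, so u = (cos 0.8°, sin 0.8°) = (0.9999, 0.01396) and n = (−sin 0.8°, cos 0.8°) = (-0.01396, 0.9999). R is at the origin and A lies 61.0 along u from R, so A = 61.0·u = (60.99, 0.8517). Tangency of A1 to both parallel lines with radius 19.4 puts H and N at R ± 19.4·n: H = (-0.2709, 19.40), N = (0.2709, -19.40). Equal radii place U and Z the same way about A: U = A + 19.4·n = (60.72, 20.25), Z = A − 19.4·n = (61.26, -18.55). Then |RU| = |U − R| = 64.01.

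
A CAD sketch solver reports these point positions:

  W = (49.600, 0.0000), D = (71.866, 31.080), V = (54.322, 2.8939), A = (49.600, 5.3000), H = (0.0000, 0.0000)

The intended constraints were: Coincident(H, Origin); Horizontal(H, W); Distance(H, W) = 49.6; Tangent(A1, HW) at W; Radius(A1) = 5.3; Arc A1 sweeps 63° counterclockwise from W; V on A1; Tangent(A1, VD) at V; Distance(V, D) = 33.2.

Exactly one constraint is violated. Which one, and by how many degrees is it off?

Tangent(A1, VD) at V — off by 4.90°.

H = (0.00, 0.00) ✓; H.y = 0.00, W.y = 0.00 ✓; |HW| = 49.60 ✓; ∠(AW, WH) = 90.00° ✓; |AW| = 5.300 ✓; bearing(A→V) − bearing(A→W) = 63.00° ✓; |AV| = 5.300 ✓; ∠(AV, VD) = 94.90° ✗; |VD| = 33.20 ✓.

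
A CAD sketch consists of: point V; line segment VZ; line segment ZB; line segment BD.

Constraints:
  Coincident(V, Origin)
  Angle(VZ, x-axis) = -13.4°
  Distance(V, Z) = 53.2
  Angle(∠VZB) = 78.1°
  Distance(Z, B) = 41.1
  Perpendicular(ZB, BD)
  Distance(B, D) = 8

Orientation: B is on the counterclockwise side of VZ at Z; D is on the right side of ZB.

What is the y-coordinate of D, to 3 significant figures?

28.5

∠VZB = 78.1°, so ZB runs at -13.4° + (180° − 78.1°) = 88.5° from the x-axis; with |ZB| = 41.1, B = Z + 41.1·(cos 88.5°, sin 88.5°) = (52.8, 28.8). ZB ⟂ BD; with |BD| = 8.0 on the right of ZB, D = B + 8.0·(1.00, -0.0262) = (60.8, 28.5). So D.y = 28.5.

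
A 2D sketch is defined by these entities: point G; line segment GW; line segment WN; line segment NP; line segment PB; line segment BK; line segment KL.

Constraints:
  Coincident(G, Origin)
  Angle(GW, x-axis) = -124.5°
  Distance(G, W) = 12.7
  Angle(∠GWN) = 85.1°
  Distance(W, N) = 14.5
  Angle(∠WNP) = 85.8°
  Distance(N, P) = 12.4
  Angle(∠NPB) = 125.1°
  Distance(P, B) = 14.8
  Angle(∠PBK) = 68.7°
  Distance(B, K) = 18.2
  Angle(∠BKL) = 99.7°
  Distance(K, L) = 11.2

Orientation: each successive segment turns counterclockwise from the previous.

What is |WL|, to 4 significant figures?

8.594

G is at the origin; GW runs at -124.5° with length 12.7, so W = (-7.193, -10.47). ∠GWN = 85.1° gives WN at -29.60° from the x-axis; with |WN| = 14.5, N = (5.414, -17.63). ∠WNP = 85.8° gives NP at 64.60° from the x-axis; with |NP| = 12.4, P = (10.73, -6.427). ∠NPB = 125.1° gives PB at 119.5° from the x-axis; with |PB| = 14.8, B = (3.445, 6.454). ∠PBK = 68.7° gives BK at -129.2° from the x-axis; with |BK| = 18.2, K = (-8.058, -7.650). ∠BKL = 99.7° gives KL at -48.90° from the x-axis; with |KL| = 11.2, L = (-0.6951, -16.09). Then |WL| = |L − W| = 8.594.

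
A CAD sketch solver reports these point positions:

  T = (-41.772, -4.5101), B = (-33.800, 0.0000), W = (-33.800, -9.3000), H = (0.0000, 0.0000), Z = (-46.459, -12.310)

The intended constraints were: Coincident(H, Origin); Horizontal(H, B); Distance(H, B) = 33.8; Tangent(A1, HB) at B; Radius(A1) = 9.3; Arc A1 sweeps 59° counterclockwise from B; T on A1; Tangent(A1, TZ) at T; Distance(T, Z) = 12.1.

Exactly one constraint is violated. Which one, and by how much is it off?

Distance(T, Z) = 12.1 — off by 3.00.

H = (0.00, 0.00) ✓; H.y = 0.00, B.y = 0.00 ✓; |HB| = 33.80 ✓; ∠(WB, BH) = 90.00° ✓; |WB| = 9.300 ✓; bearing(W→T) − bearing(W→B) = 59.00° ✓; |WT| = 9.300 ✓; ∠(WT, TZ) = 90.00° ✓; |TZ| = 9.100 ✗.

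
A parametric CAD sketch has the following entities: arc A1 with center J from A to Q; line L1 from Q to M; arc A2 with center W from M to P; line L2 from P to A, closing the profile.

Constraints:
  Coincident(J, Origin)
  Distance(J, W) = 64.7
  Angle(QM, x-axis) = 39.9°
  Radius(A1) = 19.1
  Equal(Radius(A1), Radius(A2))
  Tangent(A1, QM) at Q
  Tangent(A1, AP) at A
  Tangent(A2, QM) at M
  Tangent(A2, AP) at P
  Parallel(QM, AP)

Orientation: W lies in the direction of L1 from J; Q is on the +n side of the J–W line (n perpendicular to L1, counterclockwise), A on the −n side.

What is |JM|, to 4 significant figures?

67.46

The slot axis is L1's direction at 39.9°, so u = (cos 39.9°, sin 39.9°) = (0.7672, 0.6414) and n = (−sin 39.9°, cos 39.9°) = (-0.6414, 0.7672). J is at the origin and W lies 64.7 along u from J, so W = 64.7·u = (49.64, 41.50). Tangency of A1 to both parallel lines with radius 19.1 puts Q and A at J ± 19.1·n: Q = (-12.25, 14.65), A = (12.25, -14.65). Equal radii place M and P the same way about W: M = W + 19.1·n = (37.38, 56.15), P = W − 19.1·n = (61.89, 26.85). Then |JM| = |M − J| = 67.46.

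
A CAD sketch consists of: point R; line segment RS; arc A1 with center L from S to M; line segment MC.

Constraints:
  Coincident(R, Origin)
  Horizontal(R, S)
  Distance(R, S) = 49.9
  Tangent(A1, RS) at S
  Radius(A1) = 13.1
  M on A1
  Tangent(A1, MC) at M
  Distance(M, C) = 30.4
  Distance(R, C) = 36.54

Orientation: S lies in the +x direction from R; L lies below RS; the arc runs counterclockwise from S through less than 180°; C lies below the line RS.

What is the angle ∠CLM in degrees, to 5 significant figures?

66.688°

Checks: R = (0.00, 0.00) ✓; |LM| = 13.10 ✓; ∠(LM, MC) = 90.00° ✓; |MC| = 30.40 ✓; |RC| = 36.54 ✓.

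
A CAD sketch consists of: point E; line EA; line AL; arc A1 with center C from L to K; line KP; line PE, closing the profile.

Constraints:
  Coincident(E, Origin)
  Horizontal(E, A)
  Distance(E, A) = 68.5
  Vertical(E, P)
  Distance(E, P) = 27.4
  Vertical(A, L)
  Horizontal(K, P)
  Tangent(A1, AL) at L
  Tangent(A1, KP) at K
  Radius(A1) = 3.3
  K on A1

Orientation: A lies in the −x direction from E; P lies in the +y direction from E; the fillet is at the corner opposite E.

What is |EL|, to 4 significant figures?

72.62

The virtual corner opposite E is at (-68.50, 27.40). A1 meets AL tangentially, so CL is at right angles to AL and A1 meets KP tangentially, so CK is at right angles to KP, with radius 3.3, so the center C sits 3.3 in from both sides at C = (-65.20, 24.10). That places the tangent points at L = (-68.50, 24.10) on AL and K = (-65.20, 27.40) on KP. Then |EL| = |L − E| = 72.62.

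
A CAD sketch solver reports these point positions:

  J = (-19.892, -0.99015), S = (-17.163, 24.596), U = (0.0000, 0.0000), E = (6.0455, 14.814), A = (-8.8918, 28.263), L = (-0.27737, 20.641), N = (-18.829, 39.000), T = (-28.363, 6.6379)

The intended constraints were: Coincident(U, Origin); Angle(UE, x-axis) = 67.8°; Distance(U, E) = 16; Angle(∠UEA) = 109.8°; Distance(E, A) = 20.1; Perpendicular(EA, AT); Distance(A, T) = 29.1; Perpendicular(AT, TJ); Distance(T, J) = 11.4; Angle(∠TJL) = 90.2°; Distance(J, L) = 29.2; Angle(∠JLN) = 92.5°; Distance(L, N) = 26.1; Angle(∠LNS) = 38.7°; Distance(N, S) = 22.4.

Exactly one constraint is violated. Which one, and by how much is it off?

Distance(N, S) = 22.4 — off by 7.90.

U = (0.00, 0.00) ✓; UE at 67.80° ✓; |UE| = 16.00 ✓; ∠UEA = 109.8° ✓; |EA| = 20.10 ✓; ∠(EA, AT) = 90.00° ✓; |AT| = 29.10 ✓; ∠(AT, TJ) = 90.00° ✓; |TJ| = 11.40 ✓; ∠TJL = 90.20° ✓; |JL| = 29.20 ✓; ∠JLN = 92.50° ✓; |LN| = 26.10 ✓; ∠LNS = 38.70° ✓; |NS| = 14.50 ✗.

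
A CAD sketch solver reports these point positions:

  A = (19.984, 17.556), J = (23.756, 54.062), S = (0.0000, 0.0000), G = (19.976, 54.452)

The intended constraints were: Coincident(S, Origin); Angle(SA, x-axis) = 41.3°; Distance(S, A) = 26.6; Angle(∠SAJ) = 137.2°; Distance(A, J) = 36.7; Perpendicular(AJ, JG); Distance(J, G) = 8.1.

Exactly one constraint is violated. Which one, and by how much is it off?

Distance(J, G) = 8.1 — off by 4.30.

S = (0.00, 0.00) ✓; SA at 41.30° ✓; |SA| = 26.60 ✓; ∠SAJ = 137.2° ✓; |AJ| = 36.70 ✓; ∠(AJ, JG) = 90.01° ✓; |JG| = 3.800 ✗.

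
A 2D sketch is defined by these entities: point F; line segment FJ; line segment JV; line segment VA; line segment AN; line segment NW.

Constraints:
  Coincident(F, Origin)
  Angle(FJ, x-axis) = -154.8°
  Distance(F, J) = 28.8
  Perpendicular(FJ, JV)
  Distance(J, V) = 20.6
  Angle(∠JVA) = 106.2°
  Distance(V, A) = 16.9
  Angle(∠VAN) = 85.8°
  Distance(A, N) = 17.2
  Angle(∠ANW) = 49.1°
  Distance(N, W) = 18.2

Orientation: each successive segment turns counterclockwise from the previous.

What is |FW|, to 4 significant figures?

30.34

∠VAN = 85.8° gives AN at 103.2° from the x-axis; with |AN| = 17.2, N = (-4.524, -11.51). ∠ANW = 49.1° gives NW at -125.9° from the x-axis; with |NW| = 18.2, W = (-15.20, -26.26). Then |FW| = |W − F| = 30.34.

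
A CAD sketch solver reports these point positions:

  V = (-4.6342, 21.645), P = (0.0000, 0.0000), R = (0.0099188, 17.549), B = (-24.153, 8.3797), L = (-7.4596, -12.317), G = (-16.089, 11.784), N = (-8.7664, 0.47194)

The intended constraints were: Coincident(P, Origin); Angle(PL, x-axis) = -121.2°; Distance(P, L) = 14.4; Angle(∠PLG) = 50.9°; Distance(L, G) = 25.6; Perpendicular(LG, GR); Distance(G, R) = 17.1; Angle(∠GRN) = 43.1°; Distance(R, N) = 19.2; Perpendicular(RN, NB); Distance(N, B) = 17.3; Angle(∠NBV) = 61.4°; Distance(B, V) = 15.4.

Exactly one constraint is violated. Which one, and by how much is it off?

Distance(B, V) = 15.4 — off by 8.20.

P = (0.00, 0.00) ✓; PL at -121.2° ✓; |PL| = 14.40 ✓; ∠PLG = 50.90° ✓; |LG| = 25.60 ✓; ∠(LG, GR) = 90.00° ✓; |GR| = 17.10 ✓; ∠GRN = 43.10° ✓; |RN| = 19.20 ✓; ∠(RN, NB) = 90.00° ✓; |NB| = 17.30 ✓; ∠NBV = 61.40° ✓; |BV| = 23.60 ✗.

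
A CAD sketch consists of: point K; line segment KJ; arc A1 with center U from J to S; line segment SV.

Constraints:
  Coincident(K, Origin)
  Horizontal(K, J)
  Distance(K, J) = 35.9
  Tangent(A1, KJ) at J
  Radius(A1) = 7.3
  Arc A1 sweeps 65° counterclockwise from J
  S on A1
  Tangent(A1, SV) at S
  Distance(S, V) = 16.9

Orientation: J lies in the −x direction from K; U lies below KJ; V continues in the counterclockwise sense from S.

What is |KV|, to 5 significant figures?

53.361

K is at the origin; KJ is horizontal with |KJ| = 35.9 and J on the −x side, so J = (-35.900, 0.0000). Tangency of A1 to KJ means the radius UJ is perpendicular to KJ, so U = J + (0, -7.3) = (-35.900, -7.3000). On A1, J sits at bearing 90° from U; a 65° counterclockwise sweep puts S at bearing 155°, so S = U + 7.3·(cos 155°, sin 155°) = (-42.516, -4.2149). The tangent condition forces US to be normal to SV, so SV runs along (−sin 155°, cos 155°); with |SV| = 16.9, V = (-49.658, -19.531). Then |KV| = |V − K| = 53.361.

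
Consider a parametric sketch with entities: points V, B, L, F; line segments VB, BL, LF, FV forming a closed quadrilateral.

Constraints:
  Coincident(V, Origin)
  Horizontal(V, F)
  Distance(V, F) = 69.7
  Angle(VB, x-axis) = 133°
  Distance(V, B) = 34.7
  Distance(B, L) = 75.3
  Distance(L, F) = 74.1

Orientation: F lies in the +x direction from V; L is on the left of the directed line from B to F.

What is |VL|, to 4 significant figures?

77.76

Checks: |BL| = 75.30 ✓; |LF| = 74.10 ✓.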